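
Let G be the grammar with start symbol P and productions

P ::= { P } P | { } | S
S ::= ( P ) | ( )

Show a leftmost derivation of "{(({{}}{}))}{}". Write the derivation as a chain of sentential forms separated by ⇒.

P ⇒ {P}P ⇒ {S}P ⇒ {(P)}P ⇒ {(S)}P ⇒ {((P))}P ⇒ {(({P}P))}P ⇒ {(({{}}P))}P ⇒ {(({{}}{}))}P ⇒ {(({{}}{}))}{}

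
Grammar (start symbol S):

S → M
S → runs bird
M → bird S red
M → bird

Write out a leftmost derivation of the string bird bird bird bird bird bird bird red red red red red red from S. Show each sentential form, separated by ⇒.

S ⇒ M ⇒ bird S red ⇒ bird M red ⇒ bird bird S red red ⇒ bird bird M red red ⇒ bird bird bird S red red red ⇒ bird bird bird M red red red ⇒ bird bird bird bird S red red red red ⇒ bird bird bird bird M red red red red ⇒ bird bird bird bird bird S red red red red red ⇒ bird bird bird bird bird M red red red red red ⇒ bird bird bird bird bird bird S red red red red red red ⇒ bird bird bird bird bird bird M red red red red red red ⇒ bird bird bird bird bird bird bird red red red red red red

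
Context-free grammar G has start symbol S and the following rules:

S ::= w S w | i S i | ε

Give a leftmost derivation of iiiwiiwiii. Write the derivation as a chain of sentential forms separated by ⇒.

S ⇒ iSi   [S ::= i S i]
iSi ⇒ iiSii   [S ::= i S i]
iiSii ⇒ iiiSiii   [S ::= i S i]
iiiSiii ⇒ iiiwSwiii   [S ::= w S w]
iiiwSwiii ⇒ iiiwiSiwiii   [S ::= i S i]
iiiwiSiwiii ⇒ iiiwiiwiii   [S ::= ε]

S⇒iSi⇒iiSii⇒iiiSiii⇒iiiwSwiii⇒iiiwiSiwiii⇒iiiwiiwiii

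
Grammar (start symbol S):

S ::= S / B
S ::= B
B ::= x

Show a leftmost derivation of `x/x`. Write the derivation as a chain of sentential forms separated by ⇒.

S ⇒ S/B ⇒ B/B ⇒ x/B ⇒ x/x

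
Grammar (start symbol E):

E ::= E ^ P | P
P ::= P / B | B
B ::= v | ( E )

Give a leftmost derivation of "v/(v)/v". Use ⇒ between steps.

E⇒P⇒P/B⇒P/B/B⇒B/B/B⇒v/B/B⇒v/(E)/B⇒v/(P)/B⇒v/(B)/B⇒v/(v)/B⇒v/(v)/v

E ⇒ P   [E ::= P]
P ⇒ P/B   [P ::= P / B]
P/B ⇒ P/B/B   [P ::= P / B]
P/B/B ⇒ B/B/B   [P ::= B]
B/B/B ⇒ v/B/B   [B ::= v]
v/B/B ⇒ v/(E)/B   [B ::= ( E )]
v/(E)/B ⇒ v/(P)/B   [E ::= P]
v/(P)/B ⇒ v/(B)/B   [P ::= B]
v/(B)/B ⇒ v/(v)/B   [B ::= v]
v/(v)/B ⇒ v/(v)/v   [B ::= v]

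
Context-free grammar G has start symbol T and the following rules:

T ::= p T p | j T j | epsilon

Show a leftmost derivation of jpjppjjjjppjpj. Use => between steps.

T => jTj => jpTpj => jpjTjpj => jpjpTpjpj => jpjppTppjpj => jpjppjTjppjpj => jpjppjjTjjppjpj => jpjppjjjjppjpj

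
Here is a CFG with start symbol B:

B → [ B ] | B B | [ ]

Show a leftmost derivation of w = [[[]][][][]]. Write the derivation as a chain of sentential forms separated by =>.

B => [B] => [BB] => [BBB] => [BBBB] => [[B]BBB] => [[[]]BBB] => [[[]][]BB] => [[[]][][]B] => [[[]][][][]]

B => [B]   [B → [ B ]]
[B] => [BB]   [B → B B]
[BB] => [BBB]   [B → B B]
[BBB] => [BBBB]   [B → B B]
[BBBB] => [[B]BBB]   [B → [ B ]]
[[B]BBB] => [[[]]BBB]   [B → [ ]]
[[[]]BBB] => [[[]][]BB]   [B → [ ]]
[[[]][]BB] => [[[]][][]B]   [B → [ ]]
[[[]][][]B] => [[[]][][][]]   [B → [ ]]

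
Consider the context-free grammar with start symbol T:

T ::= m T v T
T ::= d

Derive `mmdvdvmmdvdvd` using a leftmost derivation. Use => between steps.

T => mTvT => mmTvTvT => mmdvTvT => mmdvdvT => mmdvdvmTvT => mmdvdvmmTvTvT => mmdvdvmmdvTvT => mmdvdvmmdvdvT => mmdvdvmmdvdvd

T => mTvT   [T ::= m T v T]
mTvT => mmTvTvT   [T ::= m T v T]
mmTvTvT => mmdvTvT   [T ::= d]
mmdvTvT => mmdvdvT   [T ::= d]
mmdvdvT => mmdvdvmTvT   [T ::= m T v T]
mmdvdvmTvT => mmdvdvmmTvTvT   [T ::= m T v T]
mmdvdvmmTvTvT => mmdvdvmmdvTvT   [T ::= d]
mmdvdvmmdvTvT => mmdvdvmmdvdvT   [T ::= d]
mmdvdvmmdvdvT => mmdvdvmmdvdvd   [T ::= d]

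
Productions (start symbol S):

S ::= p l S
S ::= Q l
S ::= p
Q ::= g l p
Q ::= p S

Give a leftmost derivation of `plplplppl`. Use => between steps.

S => plS => plplS => plplplS => plplplQl => plplplpSl => plplplppl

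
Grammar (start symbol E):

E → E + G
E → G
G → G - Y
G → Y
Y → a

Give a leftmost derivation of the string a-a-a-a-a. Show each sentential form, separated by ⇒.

E ⇒ G   [E → G]
G ⇒ G-Y   [G → G - Y]
G-Y ⇒ G-Y-Y   [G → G - Y]
G-Y-Y ⇒ G-Y-Y-Y   [G → G - Y]
G-Y-Y-Y ⇒ G-Y-Y-Y-Y   [G → G - Y]
G-Y-Y-Y-Y ⇒ Y-Y-Y-Y-Y   [G → Y]
Y-Y-Y-Y-Y ⇒ a-Y-Y-Y-Y   [Y → a]
a-Y-Y-Y-Y ⇒ a-a-Y-Y-Y   [Y → a]
a-a-Y-Y-Y ⇒ a-a-a-Y-Y   [Y → a]
a-a-a-Y-Y ⇒ a-a-a-a-Y   [Y → a]
a-a-a-a-Y ⇒ a-a-a-a-a   [Y → a]

E ⇒ G ⇒ G-Y ⇒ G-Y-Y ⇒ G-Y-Y-Y ⇒ G-Y-Y-Y-Y ⇒ Y-Y-Y-Y-Y ⇒ a-Y-Y-Y-Y ⇒ a-a-Y-Y-Y ⇒ a-a-a-Y-Y ⇒ a-a-a-a-Y ⇒ a-a-a-a-a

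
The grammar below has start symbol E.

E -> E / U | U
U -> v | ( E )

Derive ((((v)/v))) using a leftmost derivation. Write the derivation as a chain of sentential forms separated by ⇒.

E⇒U⇒(E)⇒(U)⇒((E))⇒((U))⇒(((E)))⇒(((E/U)))⇒(((U/U)))⇒((((E)/U)))⇒((((U)/U)))⇒((((v)/U)))⇒((((v)/v)))

E ⇒ U   [E -> U]
U ⇒ (E)   [U -> ( E )]
(E) ⇒ (U)   [E -> U]
(U) ⇒ ((E))   [U -> ( E )]
((E)) ⇒ ((U))   [E -> U]
((U)) ⇒ (((E)))   [U -> ( E )]
(((E))) ⇒ (((E/U)))   [E -> E / U]
(((E/U))) ⇒ (((U/U)))   [E -> U]
(((U/U))) ⇒ ((((E)/U)))   [U -> ( E )]
((((E)/U))) ⇒ ((((U)/U)))   [E -> U]
((((U)/U))) ⇒ ((((v)/U)))   [U -> v]
((((v)/U))) ⇒ ((((v)/v)))   [U -> v]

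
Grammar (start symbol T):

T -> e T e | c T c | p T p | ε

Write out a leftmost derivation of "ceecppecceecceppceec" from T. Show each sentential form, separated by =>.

T => cTc   [T -> c T c]
cTc => ceTec   [T -> e T e]
ceTec => ceeTeec   [T -> e T e]
ceeTeec => ceecTceec   [T -> c T c]
ceecTceec => ceecpTpceec   [T -> p T p]
ceecpTpceec => ceecppTppceec   [T -> p T p]
ceecppTppceec => ceecppeTeppceec   [T -> e T e]
ceecppeTeppceec => ceecppecTceppceec   [T -> c T c]
ceecppecTceppceec => ceecppeccTcceppceec   [T -> c T c]
ceecppeccTcceppceec => ceecppecceTecceppceec   [T -> e T e]
ceecppecceTecceppceec => ceecppecceecceppceec   [T -> ε]

T => cTc => ceTec => ceeTeec => ceecTceec => ceecpTpceec => ceecppTppceec => ceecppeTeppceec => ceecppecTceppceec => ceecppeccTcceppceec => ceecppecceTecceppceec => ceecppecceecceppceec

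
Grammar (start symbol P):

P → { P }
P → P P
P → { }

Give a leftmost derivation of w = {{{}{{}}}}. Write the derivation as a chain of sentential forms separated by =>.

P=>{P}=>{{P}}=>{{PP}}=>{{{}P}}=>{{{}{P}}}=>{{{}{{}}}}

P => {P}   [P → { P }]
{P} => {{P}}   [P → { P }]
{{P}} => {{PP}}   [P → P P]
{{PP}} => {{{}P}}   [P → { }]
{{{}P}} => {{{}{P}}}   [P → { P }]
{{{}{P}}} => {{{}{{}}}}   [P → { }]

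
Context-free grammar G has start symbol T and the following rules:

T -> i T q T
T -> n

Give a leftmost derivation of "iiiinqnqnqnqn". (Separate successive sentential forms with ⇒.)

T ⇒ iTqT   [T -> i T q T]
iTqT ⇒ iiTqTqT   [T -> i T q T]
iiTqTqT ⇒ iiiTqTqTqT   [T -> i T q T]
iiiTqTqTqT ⇒ iiiiTqTqTqTqT   [T -> i T q T]
iiiiTqTqTqTqT ⇒ iiiinqTqTqTqT   [T -> n]
iiiinqTqTqTqT ⇒ iiiinqnqTqTqT   [T -> n]
iiiinqnqTqTqT ⇒ iiiinqnqnqTqT   [T -> n]
iiiinqnqnqTqT ⇒ iiiinqnqnqnqT   [T -> n]
iiiinqnqnqnqT ⇒ iiiinqnqnqnqn   [T -> n]

T⇒iTqT⇒iiTqTqT⇒iiiTqTqTqT⇒iiiiTqTqTqTqT⇒iiiinqTqTqTqT⇒iiiinqnqTqTqT⇒iiiinqnqnqTqT⇒iiiinqnqnqnqT⇒iiiinqnqnqnqn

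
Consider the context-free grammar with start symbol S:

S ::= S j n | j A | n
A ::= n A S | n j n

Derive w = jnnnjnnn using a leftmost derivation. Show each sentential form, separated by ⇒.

S ⇒ jA ⇒ jnAS ⇒ jnnASS ⇒ jnnnjnSS ⇒ jnnnjnnS ⇒ jnnnjnnn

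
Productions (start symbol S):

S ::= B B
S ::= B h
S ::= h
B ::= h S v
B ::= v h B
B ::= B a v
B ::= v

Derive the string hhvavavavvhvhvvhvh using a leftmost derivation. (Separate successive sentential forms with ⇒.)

S ⇒ Bh   [S ::= B h]
Bh ⇒ hSvh   [B ::= h S v]
hSvh ⇒ hBhvh   [S ::= B h]
hBhvh ⇒ hhSvhvh   [B ::= h S v]
hhSvhvh ⇒ hhBBvhvh   [S ::= B B]
hhBBvhvh ⇒ hhBavBvhvh   [B ::= B a v]
hhBavBvhvh ⇒ hhBavavBvhvh   [B ::= B a v]
hhBavavBvhvh ⇒ hhBavavavBvhvh   [B ::= B a v]
hhBavavavBvhvh ⇒ hhvavavavBvhvh   [B ::= v]
hhvavavavBvhvh ⇒ hhvavavavvhBvhvh   [B ::= v h B]
hhvavavavvhBvhvh ⇒ hhvavavavvhvhBvhvh   [B ::= v h B]
hhvavavavvhvhBvhvh ⇒ hhvavavavvhvhvvhvh   [B ::= v]

S ⇒ Bh ⇒ hSvh ⇒ hBhvh ⇒ hhSvhvh ⇒ hhBBvhvh ⇒ hhBavBvhvh ⇒ hhBavavBvhvh ⇒ hhBavavavBvhvh ⇒ hhvavavavBvhvh ⇒ hhvavavavvhBvhvh ⇒ hhvavavavvhvhBvhvh ⇒ hhvavavavvhvhvvhvh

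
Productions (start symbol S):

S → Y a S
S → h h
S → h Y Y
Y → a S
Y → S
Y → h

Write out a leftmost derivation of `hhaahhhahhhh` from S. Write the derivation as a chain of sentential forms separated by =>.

S => hYY => hSY => hhYYY => hhaSYY => hhaYaSYY => hhaaSaSYY => hhaahYYaSYY => hhaahhYaSYY => hhaahhhaSYY => hhaahhhahhYY => hhaahhhahhhY => hhaahhhahhhh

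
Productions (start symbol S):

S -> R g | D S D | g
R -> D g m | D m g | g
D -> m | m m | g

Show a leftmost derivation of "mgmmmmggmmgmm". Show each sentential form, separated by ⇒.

S⇒DSD⇒mSD⇒mDSDD⇒mgSDD⇒mgDSDDD⇒mgmSDDD⇒mgmRgDDD⇒mgmDmggDDD⇒mgmmmmggDDD⇒mgmmmmggmmDD⇒mgmmmmggmmgD⇒mgmmmmggmmgmm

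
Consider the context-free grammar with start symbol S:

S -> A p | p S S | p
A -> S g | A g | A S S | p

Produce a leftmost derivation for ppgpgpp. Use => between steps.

S=>pSS=>pApS=>pSgpS=>pApgpS=>pSgpgpS=>ppgpgpS=>ppgpgpp

S => pSS   [S -> p S S]
pSS => pApS   [S -> A p]
pApS => pSgpS   [A -> S g]
pSgpS => pApgpS   [S -> A p]
pApgpS => pSgpgpS   [A -> S g]
pSgpgpS => ppgpgpS   [S -> p]
ppgpgpS => ppgpgpp   [S -> p]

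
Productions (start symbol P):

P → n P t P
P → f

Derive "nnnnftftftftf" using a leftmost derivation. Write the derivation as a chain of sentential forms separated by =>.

P => nPtP   [P → n P t P]
nPtP => nnPtPtP   [P → n P t P]
nnPtPtP => nnnPtPtPtP   [P → n P t P]
nnnPtPtPtP => nnnnPtPtPtPtP   [P → n P t P]
nnnnPtPtPtPtP => nnnnftPtPtPtP   [P → f]
nnnnftPtPtPtP => nnnnftftPtPtP   [P → f]
nnnnftftPtPtP => nnnnftftftPtP   [P → f]
nnnnftftftPtP => nnnnftftftftP   [P → f]
nnnnftftftftP => nnnnftftftftf   [P → f]

P=>nPtP=>nnPtPtP=>nnnPtPtPtP=>nnnnPtPtPtPtP=>nnnnftPtPtPtP=>nnnnftftPtPtP=>nnnnftftftPtP=>nnnnftftftftP=>nnnnftftftftf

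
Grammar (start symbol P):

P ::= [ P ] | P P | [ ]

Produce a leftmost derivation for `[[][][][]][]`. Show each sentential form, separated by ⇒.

P ⇒ PP   [P ::= P P]
PP ⇒ [P]P   [P ::= [ P ]]
[P]P ⇒ [PP]P   [P ::= P P]
[PP]P ⇒ [PPP]P   [P ::= P P]
[PPP]P ⇒ [PPPP]P   [P ::= P P]
[PPPP]P ⇒ [[]PPP]P   [P ::= [ ]]
[[]PPP]P ⇒ [[][]PP]P   [P ::= [ ]]
[[][]PP]P ⇒ [[][][]P]P   [P ::= [ ]]
[[][][]P]P ⇒ [[][][][]]P   [P ::= [ ]]
[[][][][]]P ⇒ [[][][][]][]   [P ::= [ ]]

P ⇒ PP ⇒ [P]P ⇒ [PP]P ⇒ [PPP]P ⇒ [PPPP]P ⇒ [[]PPP]P ⇒ [[][]PP]P ⇒ [[][][]P]P ⇒ [[][][][]]P ⇒ [[][][][]][]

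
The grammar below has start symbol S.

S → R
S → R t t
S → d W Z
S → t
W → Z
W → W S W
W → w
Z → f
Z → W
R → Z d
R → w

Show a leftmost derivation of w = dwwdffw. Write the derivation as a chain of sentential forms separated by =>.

S => dWZ => dwZ => dwW => dwWSW => dwwSW => dwwdWZW => dwwdZZW => dwwdfZW => dwwdffW => dwwdffw

S => dWZ   [S → d W Z]
dWZ => dwZ   [W → w]
dwZ => dwW   [Z → W]
dwW => dwWSW   [W → W S W]
dwWSW => dwwSW   [W → w]
dwwSW => dwwdWZW   [S → d W Z]
dwwdWZW => dwwdZZW   [W → Z]
dwwdZZW => dwwdfZW   [Z → f]
dwwdfZW => dwwdffW   [Z → f]
dwwdffW => dwwdffw   [W → w]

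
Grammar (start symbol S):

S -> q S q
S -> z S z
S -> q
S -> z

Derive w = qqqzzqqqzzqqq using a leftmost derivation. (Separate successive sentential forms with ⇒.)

S ⇒ qSq ⇒ qqSqq ⇒ qqqSqqq ⇒ qqqzSzqqq ⇒ qqqzzSzzqqq ⇒ qqqzzqSqzzqqq ⇒ qqqzzqqqzzqqq

S ⇒ qSq   [S -> q S q]
qSq ⇒ qqSqq   [S -> q S q]
qqSqq ⇒ qqqSqqq   [S -> q S q]
qqqSqqq ⇒ qqqzSzqqq   [S -> z S z]
qqqzSzqqq ⇒ qqqzzSzzqqq   [S -> z S z]
qqqzzSzzqqq ⇒ qqqzzqSqzzqqq   [S -> q S q]
qqqzzqSqzzqqq ⇒ qqqzzqqqzzqqq   [S -> q]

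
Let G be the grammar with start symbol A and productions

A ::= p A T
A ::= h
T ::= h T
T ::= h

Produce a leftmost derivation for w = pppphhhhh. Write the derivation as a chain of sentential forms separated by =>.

A => pAT => ppATT => pppATTT => ppppATTTT => pppphTTTT => pppphhTTT => pppphhhTT => pppphhhhT => pppphhhhh

A => pAT   [A ::= p A T]
pAT => ppATT   [A ::= p A T]
ppATT => pppATTT   [A ::= p A T]
pppATTT => ppppATTTT   [A ::= p A T]
ppppATTTT => pppphTTTT   [A ::= h]
pppphTTTT => pppphhTTT   [T ::= h]
pppphhTTT => pppphhhTT   [T ::= h]
pppphhhTT => pppphhhhT   [T ::= h]
pppphhhhT => pppphhhhh   [T ::= h]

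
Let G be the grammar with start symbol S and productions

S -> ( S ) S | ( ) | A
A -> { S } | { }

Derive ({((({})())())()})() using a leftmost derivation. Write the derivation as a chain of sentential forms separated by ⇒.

S ⇒ (S)S ⇒ (A)S ⇒ ({S})S ⇒ ({(S)S})S ⇒ ({((S)S)S})S ⇒ ({(((S)S)S)S})S ⇒ ({(((A)S)S)S})S ⇒ ({((({})S)S)S})S ⇒ ({((({})())S)S})S ⇒ ({((({})())())S})S ⇒ ({((({})())())()})S ⇒ ({((({})())())()})()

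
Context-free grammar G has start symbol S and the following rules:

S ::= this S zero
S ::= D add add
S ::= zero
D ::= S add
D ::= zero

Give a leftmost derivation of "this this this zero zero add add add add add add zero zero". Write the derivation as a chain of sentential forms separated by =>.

S => this S zero => this this S zero zero => this this D add add zero zero => this this S add add add zero zero => this this D add add add add add zero zero => this this S add add add add add add zero zero => this this this S zero add add add add add add zero zero => this this this zero zero add add add add add add zero zero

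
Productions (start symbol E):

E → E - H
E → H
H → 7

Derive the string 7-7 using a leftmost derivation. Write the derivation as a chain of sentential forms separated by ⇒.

E ⇒ E-H ⇒ H-H ⇒ 7-H ⇒ 7-7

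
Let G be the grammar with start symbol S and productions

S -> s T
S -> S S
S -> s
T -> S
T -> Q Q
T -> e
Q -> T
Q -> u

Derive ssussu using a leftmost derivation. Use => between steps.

S=>sT=>sS=>ssT=>ssQQ=>ssTQ=>ssQQQ=>ssuQQ=>ssuTQ=>ssuSQ=>ssuSSQ=>ssusSQ=>ssussQ=>ssussu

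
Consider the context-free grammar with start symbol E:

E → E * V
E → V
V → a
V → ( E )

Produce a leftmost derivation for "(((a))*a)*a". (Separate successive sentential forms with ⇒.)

E⇒E*V⇒V*V⇒(E)*V⇒(E*V)*V⇒(V*V)*V⇒((E)*V)*V⇒((V)*V)*V⇒(((E))*V)*V⇒(((V))*V)*V⇒(((a))*V)*V⇒(((a))*a)*V⇒(((a))*a)*a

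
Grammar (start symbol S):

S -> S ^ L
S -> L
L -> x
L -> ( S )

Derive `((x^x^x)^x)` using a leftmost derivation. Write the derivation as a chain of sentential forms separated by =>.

S => L   [S -> L]
L => (S)   [L -> ( S )]
(S) => (S^L)   [S -> S ^ L]
(S^L) => (L^L)   [S -> L]
(L^L) => ((S)^L)   [L -> ( S )]
((S)^L) => ((S^L)^L)   [S -> S ^ L]
((S^L)^L) => ((S^L^L)^L)   [S -> S ^ L]
((S^L^L)^L) => ((L^L^L)^L)   [S -> L]
((L^L^L)^L) => ((x^L^L)^L)   [L -> x]
((x^L^L)^L) => ((x^x^L)^L)   [L -> x]
((x^x^L)^L) => ((x^x^x)^L)   [L -> x]
((x^x^x)^L) => ((x^x^x)^x)   [L -> x]

S=>L=>(S)=>(S^L)=>(L^L)=>((S)^L)=>((S^L)^L)=>((S^L^L)^L)=>((L^L^L)^L)=>((x^L^L)^L)=>((x^x^L)^L)=>((x^x^x)^L)=>((x^x^x)^x)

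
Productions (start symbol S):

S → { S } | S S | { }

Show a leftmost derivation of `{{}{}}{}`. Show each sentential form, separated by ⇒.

S ⇒ SS   [S → S S]
SS ⇒ {S}S   [S → { S }]
{S}S ⇒ {SS}S   [S → S S]
{SS}S ⇒ {{}S}S   [S → { }]
{{}S}S ⇒ {{}{}}S   [S → { }]
{{}{}}S ⇒ {{}{}}{}   [S → { }]

S ⇒ SS ⇒ {S}S ⇒ {SS}S ⇒ {{}S}S ⇒ {{}{}}S ⇒ {{}{}}{}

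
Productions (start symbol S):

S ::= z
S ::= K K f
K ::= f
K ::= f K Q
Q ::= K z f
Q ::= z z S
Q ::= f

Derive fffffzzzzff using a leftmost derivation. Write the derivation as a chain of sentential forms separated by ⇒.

S ⇒ KKf ⇒ fKf ⇒ ffKQf ⇒ fffQf ⇒ fffKzff ⇒ ffffKQzff ⇒ fffffQzff ⇒ fffffzzSzff ⇒ fffffzzzzff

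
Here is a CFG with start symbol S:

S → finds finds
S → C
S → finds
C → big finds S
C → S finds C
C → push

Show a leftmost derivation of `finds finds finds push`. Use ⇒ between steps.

S ⇒ C ⇒ S finds C ⇒ finds finds finds C ⇒ finds finds finds push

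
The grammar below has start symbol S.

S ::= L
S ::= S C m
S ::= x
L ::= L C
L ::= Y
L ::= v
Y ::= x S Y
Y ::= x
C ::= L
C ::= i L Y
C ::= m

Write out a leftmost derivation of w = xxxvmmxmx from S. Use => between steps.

S => L   [S ::= L]
L => Y   [L ::= Y]
Y => xSY   [Y ::= x S Y]
xSY => xSCmY   [S ::= S C m]
xSCmY => xxCmY   [S ::= x]
xxCmY => xxLmY   [C ::= L]
xxLmY => xxYmY   [L ::= Y]
xxYmY => xxxSYmY   [Y ::= x S Y]
xxxSYmY => xxxSCmYmY   [S ::= S C m]
xxxSCmYmY => xxxLCmYmY   [S ::= L]
xxxLCmYmY => xxxvCmYmY   [L ::= v]
xxxvCmYmY => xxxvmmYmY   [C ::= m]
xxxvmmYmY => xxxvmmxmY   [Y ::= x]
xxxvmmxmY => xxxvmmxmx   [Y ::= x]

S=>L=>Y=>xSY=>xSCmY=>xxCmY=>xxLmY=>xxYmY=>xxxSYmY=>xxxSCmYmY=>xxxLCmYmY=>xxxvCmYmY=>xxxvmmYmY=>xxxvmmxmY=>xxxvmmxmx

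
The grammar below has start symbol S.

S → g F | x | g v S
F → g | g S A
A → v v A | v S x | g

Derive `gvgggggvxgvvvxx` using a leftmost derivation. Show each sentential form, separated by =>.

S => gvS   [S → g v S]
gvS => gvgF   [S → g F]
gvgF => gvggSA   [F → g S A]
gvggSA => gvgggFA   [S → g F]
gvgggFA => gvggggSAA   [F → g S A]
gvggggSAA => gvgggggvSAA   [S → g v S]
gvgggggvSAA => gvgggggvxAA   [S → x]
gvgggggvxAA => gvgggggvxgA   [A → g]
gvgggggvxgA => gvgggggvxgvvA   [A → v v A]
gvgggggvxgvvA => gvgggggvxgvvvSx   [A → v S x]
gvgggggvxgvvvSx => gvgggggvxgvvvxx   [S → x]

S => gvS => gvgF => gvggSA => gvgggFA => gvggggSAA => gvgggggvSAA => gvgggggvxAA => gvgggggvxgA => gvgggggvxgvvA => gvgggggvxgvvvSx => gvgggggvxgvvvxx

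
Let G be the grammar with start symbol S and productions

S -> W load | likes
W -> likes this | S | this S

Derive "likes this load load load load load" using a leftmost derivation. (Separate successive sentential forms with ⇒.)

S ⇒ W load   [S -> W load]
W load ⇒ S load   [W -> S]
S load ⇒ W load load   [S -> W load]
W load load ⇒ S load load   [W -> S]
S load load ⇒ W load load load   [S -> W load]
W load load load ⇒ S load load load   [W -> S]
S load load load ⇒ W load load load load   [S -> W load]
W load load load load ⇒ S load load load load   [W -> S]
S load load load load ⇒ W load load load load load   [S -> W load]
W load load load load load ⇒ likes this load load load load load   [W -> likes this]

S ⇒ W load ⇒ S load ⇒ W load load ⇒ S load load ⇒ W load load load ⇒ S load load load ⇒ W load load load load ⇒ S load load load load ⇒ W load load load load load ⇒ likes this load load load load load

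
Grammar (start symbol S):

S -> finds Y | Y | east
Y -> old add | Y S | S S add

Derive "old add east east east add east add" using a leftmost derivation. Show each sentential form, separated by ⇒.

S ⇒ Y ⇒ S S add ⇒ Y S add ⇒ S S add S add ⇒ Y S add S add ⇒ Y S S add S add ⇒ Y S S S add S add ⇒ old add S S S add S add ⇒ old add east S S add S add ⇒ old add east east S add S add ⇒ old add east east east add S add ⇒ old add east east east add east add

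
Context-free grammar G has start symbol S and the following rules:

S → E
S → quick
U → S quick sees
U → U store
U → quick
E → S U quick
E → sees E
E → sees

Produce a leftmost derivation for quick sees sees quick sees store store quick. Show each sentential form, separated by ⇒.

S ⇒ E   [S → E]
E ⇒ S U quick   [E → S U quick]
S U quick ⇒ quick U quick   [S → quick]
quick U quick ⇒ quick U store quick   [U → U store]
quick U store quick ⇒ quick U store store quick   [U → U store]
quick U store store quick ⇒ quick S quick sees store store quick   [U → S quick sees]
quick S quick sees store store quick ⇒ quick E quick sees store store quick   [S → E]
quick E quick sees store store quick ⇒ quick sees E quick sees store store quick   [E → sees E]
quick sees E quick sees store store quick ⇒ quick sees sees quick sees store store quick   [E → sees]

S ⇒ E ⇒ S U quick ⇒ quick U quick ⇒ quick U store quick ⇒ quick U store store quick ⇒ quick S quick sees store store quick ⇒ quick E quick sees store store quick ⇒ quick sees E quick sees store store quick ⇒ quick sees sees quick sees store store quick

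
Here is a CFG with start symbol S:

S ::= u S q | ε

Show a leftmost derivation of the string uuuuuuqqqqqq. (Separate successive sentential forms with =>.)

S => uSq   [S ::= u S q]
uSq => uuSqq   [S ::= u S q]
uuSqq => uuuSqqq   [S ::= u S q]
uuuSqqq => uuuuSqqqq   [S ::= u S q]
uuuuSqqqq => uuuuuSqqqqq   [S ::= u S q]
uuuuuSqqqqq => uuuuuuSqqqqqq   [S ::= u S q]
uuuuuuSqqqqqq => uuuuuuqqqqqq   [S ::= ε]

S=>uSq=>uuSqq=>uuuSqqq=>uuuuSqqqq=>uuuuuSqqqqq=>uuuuuuSqqqqqq=>uuuuuuqqqqqq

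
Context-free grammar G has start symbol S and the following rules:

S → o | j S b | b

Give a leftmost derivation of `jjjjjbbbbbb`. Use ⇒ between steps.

S ⇒ jSb ⇒ jjSbb ⇒ jjjSbbb ⇒ jjjjSbbbb ⇒ jjjjjSbbbbb ⇒ jjjjjbbbbbb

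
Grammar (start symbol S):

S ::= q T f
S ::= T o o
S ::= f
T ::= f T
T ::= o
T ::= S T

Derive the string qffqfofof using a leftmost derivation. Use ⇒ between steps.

S ⇒ qTf ⇒ qSTf ⇒ qfTf ⇒ qffTf ⇒ qffSTf ⇒ qffqTfTf ⇒ qffqSTfTf ⇒ qffqfTfTf ⇒ qffqfofTf ⇒ qffqfofof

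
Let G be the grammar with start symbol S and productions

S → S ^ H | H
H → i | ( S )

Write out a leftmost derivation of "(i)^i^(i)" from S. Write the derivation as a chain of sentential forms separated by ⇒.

S ⇒ S^H ⇒ S^H^H ⇒ H^H^H ⇒ (S)^H^H ⇒ (H)^H^H ⇒ (i)^H^H ⇒ (i)^i^H ⇒ (i)^i^(S) ⇒ (i)^i^(H) ⇒ (i)^i^(i)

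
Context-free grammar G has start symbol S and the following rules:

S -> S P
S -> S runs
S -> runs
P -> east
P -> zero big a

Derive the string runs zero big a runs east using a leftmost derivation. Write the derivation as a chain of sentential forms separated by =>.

S => S P => S runs P => S P runs P => runs P runs P => runs zero big a runs P => runs zero big a runs east

S => S P   [S -> S P]
S P => S runs P   [S -> S runs]
S runs P => S P runs P   [S -> S P]
S P runs P => runs P runs P   [S -> runs]
runs P runs P => runs zero big a runs P   [P -> zero big a]
runs zero big a runs P => runs zero big a runs east   [P -> east]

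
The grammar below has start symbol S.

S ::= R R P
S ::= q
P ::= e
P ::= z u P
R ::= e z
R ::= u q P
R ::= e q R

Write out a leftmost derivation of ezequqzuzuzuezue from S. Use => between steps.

S => RRP   [S ::= R R P]
RRP => ezRP   [R ::= e z]
ezRP => ezeqRP   [R ::= e q R]
ezeqRP => ezequqPP   [R ::= u q P]
ezequqPP => ezequqzuPP   [P ::= z u P]
ezequqzuPP => ezequqzuzuPP   [P ::= z u P]
ezequqzuzuPP => ezequqzuzuzuPP   [P ::= z u P]
ezequqzuzuzuPP => ezequqzuzuzueP   [P ::= e]
ezequqzuzuzueP => ezequqzuzuzuezuP   [P ::= z u P]
ezequqzuzuzuezuP => ezequqzuzuzuezue   [P ::= e]

S => RRP => ezRP => ezeqRP => ezequqPP => ezequqzuPP => ezequqzuzuPP => ezequqzuzuzuPP => ezequqzuzuzueP => ezequqzuzuzuezuP => ezequqzuzuzuezue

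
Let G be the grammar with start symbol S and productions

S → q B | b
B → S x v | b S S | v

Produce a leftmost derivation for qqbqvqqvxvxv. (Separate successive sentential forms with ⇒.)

S ⇒ qB ⇒ qSxv ⇒ qqBxv ⇒ qqbSSxv ⇒ qqbqBSxv ⇒ qqbqvSxv ⇒ qqbqvqBxv ⇒ qqbqvqSxvxv ⇒ qqbqvqqBxvxv ⇒ qqbqvqqvxvxv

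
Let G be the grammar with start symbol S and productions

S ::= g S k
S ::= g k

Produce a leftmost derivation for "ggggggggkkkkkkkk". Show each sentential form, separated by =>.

S => gSk   [S ::= g S k]
gSk => ggSkk   [S ::= g S k]
ggSkk => gggSkkk   [S ::= g S k]
gggSkkk => ggggSkkkk   [S ::= g S k]
ggggSkkkk => gggggSkkkkk   [S ::= g S k]
gggggSkkkkk => ggggggSkkkkkk   [S ::= g S k]
ggggggSkkkkkk => gggggggSkkkkkkk   [S ::= g S k]
gggggggSkkkkkkk => ggggggggkkkkkkkk   [S ::= g k]

S => gSk => ggSkk => gggSkkk => ggggSkkkk => gggggSkkkkk => ggggggSkkkkkk => gggggggSkkkkkkk => ggggggggkkkkkkkk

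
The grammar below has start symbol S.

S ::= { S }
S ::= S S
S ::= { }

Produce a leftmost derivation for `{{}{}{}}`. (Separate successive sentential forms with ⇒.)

S ⇒ {S}   [S ::= { S }]
{S} ⇒ {SS}   [S ::= S S]
{SS} ⇒ {SSS}   [S ::= S S]
{SSS} ⇒ {{}SS}   [S ::= { }]
{{}SS} ⇒ {{}{}S}   [S ::= { }]
{{}{}S} ⇒ {{}{}{}}   [S ::= { }]

S ⇒ {S} ⇒ {SS} ⇒ {SSS} ⇒ {{}SS} ⇒ {{}{}S} ⇒ {{}{}{}}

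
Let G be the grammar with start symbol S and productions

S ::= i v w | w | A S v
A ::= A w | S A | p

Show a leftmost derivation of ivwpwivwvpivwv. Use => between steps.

S => ASv   [S ::= A S v]
ASv => SASv   [A ::= S A]
SASv => ASvASv   [S ::= A S v]
ASvASv => AwSvASv   [A ::= A w]
AwSvASv => SAwSvASv   [A ::= S A]
SAwSvASv => ivwAwSvASv   [S ::= i v w]
ivwAwSvASv => ivwpwSvASv   [A ::= p]
ivwpwSvASv => ivwpwivwvASv   [S ::= i v w]
ivwpwivwvASv => ivwpwivwvpSv   [A ::= p]
ivwpwivwvpSv => ivwpwivwvpivwv   [S ::= i v w]

S => ASv => SASv => ASvASv => AwSvASv => SAwSvASv => ivwAwSvASv => ivwpwSvASv => ivwpwivwvASv => ivwpwivwvpSv => ivwpwivwvpivwv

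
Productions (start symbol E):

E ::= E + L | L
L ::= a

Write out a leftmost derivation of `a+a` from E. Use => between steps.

E => E+L => L+L => a+L => a+a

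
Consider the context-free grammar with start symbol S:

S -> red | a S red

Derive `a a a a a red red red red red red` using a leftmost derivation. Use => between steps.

S => a S red => a a S red red => a a a S red red red => a a a a S red red red red => a a a a a S red red red red red => a a a a a red red red red red red

S => a S red   [S -> a S red]
a S red => a a S red red   [S -> a S red]
a a S red red => a a a S red red red   [S -> a S red]
a a a S red red red => a a a a S red red red red   [S -> a S red]
a a a a S red red red red => a a a a a S red red red red red   [S -> a S red]
a a a a a S red red red red red => a a a a a red red red red red red   [S -> red]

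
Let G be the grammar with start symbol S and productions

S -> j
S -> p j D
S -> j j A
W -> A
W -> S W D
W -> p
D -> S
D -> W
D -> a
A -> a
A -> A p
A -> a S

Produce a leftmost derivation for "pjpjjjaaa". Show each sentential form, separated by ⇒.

S⇒pjD⇒pjS⇒pjpjD⇒pjpjW⇒pjpjSWD⇒pjpjjjAWD⇒pjpjjjaWD⇒pjpjjjaAD⇒pjpjjjaaD⇒pjpjjjaaa

S ⇒ pjD   [S -> p j D]
pjD ⇒ pjS   [D -> S]
pjS ⇒ pjpjD   [S -> p j D]
pjpjD ⇒ pjpjW   [D -> W]
pjpjW ⇒ pjpjSWD   [W -> S W D]
pjpjSWD ⇒ pjpjjjAWD   [S -> j j A]
pjpjjjAWD ⇒ pjpjjjaWD   [A -> a]
pjpjjjaWD ⇒ pjpjjjaAD   [W -> A]
pjpjjjaAD ⇒ pjpjjjaaD   [A -> a]
pjpjjjaaD ⇒ pjpjjjaaa   [D -> a]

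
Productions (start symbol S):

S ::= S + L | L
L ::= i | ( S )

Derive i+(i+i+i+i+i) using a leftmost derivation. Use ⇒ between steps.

S⇒S+L⇒L+L⇒i+L⇒i+(S)⇒i+(S+L)⇒i+(S+L+L)⇒i+(S+L+L+L)⇒i+(S+L+L+L+L)⇒i+(L+L+L+L+L)⇒i+(i+L+L+L+L)⇒i+(i+i+L+L+L)⇒i+(i+i+i+L+L)⇒i+(i+i+i+i+L)⇒i+(i+i+i+i+i)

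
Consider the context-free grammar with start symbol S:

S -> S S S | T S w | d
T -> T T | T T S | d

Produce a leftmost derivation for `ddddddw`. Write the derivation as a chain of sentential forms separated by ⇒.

S ⇒ TSw   [S -> T S w]
TSw ⇒ TTSSw   [T -> T T S]
TTSSw ⇒ TTTSSw   [T -> T T]
TTTSSw ⇒ TTTTSSw   [T -> T T]
TTTTSSw ⇒ dTTTSSw   [T -> d]
dTTTSSw ⇒ ddTTSSw   [T -> d]
ddTTSSw ⇒ dddTSSw   [T -> d]
dddTSSw ⇒ ddddSSw   [T -> d]
ddddSSw ⇒ dddddSw   [S -> d]
dddddSw ⇒ ddddddw   [S -> d]

S ⇒ TSw ⇒ TTSSw ⇒ TTTSSw ⇒ TTTTSSw ⇒ dTTTSSw ⇒ ddTTSSw ⇒ dddTSSw ⇒ ddddSSw ⇒ dddddSw ⇒ ddddddw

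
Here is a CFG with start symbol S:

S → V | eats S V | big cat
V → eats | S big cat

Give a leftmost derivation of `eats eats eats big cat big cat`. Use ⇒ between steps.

S ⇒ V ⇒ S big cat ⇒ V big cat ⇒ S big cat big cat ⇒ eats S V big cat big cat ⇒ eats V V big cat big cat ⇒ eats eats V big cat big cat ⇒ eats eats eats big cat big cat

S ⇒ V   [S → V]
V ⇒ S big cat   [V → S big cat]
S big cat ⇒ V big cat   [S → V]
V big cat ⇒ S big cat big cat   [V → S big cat]
S big cat big cat ⇒ eats S V big cat big cat   [S → eats S V]
eats S V big cat big cat ⇒ eats V V big cat big cat   [S → V]
eats V V big cat big cat ⇒ eats eats V big cat big cat   [V → eats]
eats eats V big cat big cat ⇒ eats eats eats big cat big cat   [V → eats]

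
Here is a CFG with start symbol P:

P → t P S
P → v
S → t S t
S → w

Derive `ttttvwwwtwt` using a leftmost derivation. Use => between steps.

P => tPS => ttPSS => tttPSSS => ttttPSSSS => ttttvSSSS => ttttvwSSS => ttttvwwSS => ttttvwwwS => ttttvwwwtSt => ttttvwwwtwt

P => tPS   [P → t P S]
tPS => ttPSS   [P → t P S]
ttPSS => tttPSSS   [P → t P S]
tttPSSS => ttttPSSSS   [P → t P S]
ttttPSSSS => ttttvSSSS   [P → v]
ttttvSSSS => ttttvwSSS   [S → w]
ttttvwSSS => ttttvwwSS   [S → w]
ttttvwwSS => ttttvwwwS   [S → w]
ttttvwwwS => ttttvwwwtSt   [S → t S t]
ttttvwwwtSt => ttttvwwwtwt   [S → w]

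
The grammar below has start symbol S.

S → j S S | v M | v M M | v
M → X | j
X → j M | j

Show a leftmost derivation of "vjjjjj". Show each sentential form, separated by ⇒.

S ⇒ vMM   [S → v M M]
vMM ⇒ vjM   [M → j]
vjM ⇒ vjX   [M → X]
vjX ⇒ vjjM   [X → j M]
vjjM ⇒ vjjX   [M → X]
vjjX ⇒ vjjjM   [X → j M]
vjjjM ⇒ vjjjX   [M → X]
vjjjX ⇒ vjjjjM   [X → j M]
vjjjjM ⇒ vjjjjj   [M → j]

S⇒vMM⇒vjM⇒vjX⇒vjjM⇒vjjX⇒vjjjM⇒vjjjX⇒vjjjjM⇒vjjjjj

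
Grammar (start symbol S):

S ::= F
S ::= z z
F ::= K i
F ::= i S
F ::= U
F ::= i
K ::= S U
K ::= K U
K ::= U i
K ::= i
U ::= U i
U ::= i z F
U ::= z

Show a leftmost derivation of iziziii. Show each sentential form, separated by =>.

S=>F=>U=>Ui=>izFi=>izUi=>izizFi=>izizKii=>iziziii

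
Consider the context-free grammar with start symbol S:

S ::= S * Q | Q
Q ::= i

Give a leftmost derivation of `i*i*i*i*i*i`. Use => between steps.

S => S*Q   [S ::= S * Q]
S*Q => S*Q*Q   [S ::= S * Q]
S*Q*Q => S*Q*Q*Q   [S ::= S * Q]
S*Q*Q*Q => S*Q*Q*Q*Q   [S ::= S * Q]
S*Q*Q*Q*Q => S*Q*Q*Q*Q*Q   [S ::= S * Q]
S*Q*Q*Q*Q*Q => Q*Q*Q*Q*Q*Q   [S ::= Q]
Q*Q*Q*Q*Q*Q => i*Q*Q*Q*Q*Q   [Q ::= i]
i*Q*Q*Q*Q*Q => i*i*Q*Q*Q*Q   [Q ::= i]
i*i*Q*Q*Q*Q => i*i*i*Q*Q*Q   [Q ::= i]
i*i*i*Q*Q*Q => i*i*i*i*Q*Q   [Q ::= i]
i*i*i*i*Q*Q => i*i*i*i*i*Q   [Q ::= i]
i*i*i*i*i*Q => i*i*i*i*i*i   [Q ::= i]

S => S*Q => S*Q*Q => S*Q*Q*Q => S*Q*Q*Q*Q => S*Q*Q*Q*Q*Q => Q*Q*Q*Q*Q*Q => i*Q*Q*Q*Q*Q => i*i*Q*Q*Q*Q => i*i*i*Q*Q*Q => i*i*i*i*Q*Q => i*i*i*i*i*Q => i*i*i*i*i*i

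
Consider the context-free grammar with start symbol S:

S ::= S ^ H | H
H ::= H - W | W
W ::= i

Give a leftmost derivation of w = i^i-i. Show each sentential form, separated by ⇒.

S ⇒ S^H ⇒ H^H ⇒ W^H ⇒ i^H ⇒ i^H-W ⇒ i^W-W ⇒ i^i-W ⇒ i^i-i

S ⇒ S^H   [S ::= S ^ H]
S^H ⇒ H^H   [S ::= H]
H^H ⇒ W^H   [H ::= W]
W^H ⇒ i^H   [W ::= i]
i^H ⇒ i^H-W   [H ::= H - W]
i^H-W ⇒ i^W-W   [H ::= W]
i^W-W ⇒ i^i-W   [W ::= i]
i^i-W ⇒ i^i-i   [W ::= i]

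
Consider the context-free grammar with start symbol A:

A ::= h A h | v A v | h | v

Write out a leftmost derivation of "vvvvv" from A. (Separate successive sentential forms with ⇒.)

A⇒vAv⇒vvAvv⇒vvvvv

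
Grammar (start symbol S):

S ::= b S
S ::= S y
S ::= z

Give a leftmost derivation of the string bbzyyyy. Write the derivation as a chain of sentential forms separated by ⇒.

S ⇒ Sy   [S ::= S y]
Sy ⇒ bSy   [S ::= b S]
bSy ⇒ bSyy   [S ::= S y]
bSyy ⇒ bSyyy   [S ::= S y]
bSyyy ⇒ bbSyyy   [S ::= b S]
bbSyyy ⇒ bbSyyyy   [S ::= S y]
bbSyyyy ⇒ bbzyyyy   [S ::= z]

S⇒Sy⇒bSy⇒bSyy⇒bSyyy⇒bbSyyy⇒bbSyyyy⇒bbzyyyy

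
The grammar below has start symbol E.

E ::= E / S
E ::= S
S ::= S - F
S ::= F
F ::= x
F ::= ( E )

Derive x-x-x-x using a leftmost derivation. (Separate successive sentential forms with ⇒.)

E ⇒ S ⇒ S-F ⇒ S-F-F ⇒ S-F-F-F ⇒ F-F-F-F ⇒ x-F-F-F ⇒ x-x-F-F ⇒ x-x-x-F ⇒ x-x-x-x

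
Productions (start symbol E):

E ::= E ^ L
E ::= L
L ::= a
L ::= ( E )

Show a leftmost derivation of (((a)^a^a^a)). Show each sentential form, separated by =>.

E => L => (E) => (L) => ((E)) => ((E^L)) => ((E^L^L)) => ((E^L^L^L)) => ((L^L^L^L)) => (((E)^L^L^L)) => (((L)^L^L^L)) => (((a)^L^L^L)) => (((a)^a^L^L)) => (((a)^a^a^L)) => (((a)^a^a^a))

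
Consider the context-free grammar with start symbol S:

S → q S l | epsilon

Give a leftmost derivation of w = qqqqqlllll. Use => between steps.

S => qSl => qqSll => qqqSlll => qqqqSllll => qqqqqSlllll => qqqqqlllll

S => qSl   [S → q S l]
qSl => qqSll   [S → q S l]
qqSll => qqqSlll   [S → q S l]
qqqSlll => qqqqSllll   [S → q S l]
qqqqSllll => qqqqqSlllll   [S → q S l]
qqqqqSlllll => qqqqqlllll   [S → epsilon]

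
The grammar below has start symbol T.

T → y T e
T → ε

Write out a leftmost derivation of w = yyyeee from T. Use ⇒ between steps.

T ⇒ yTe   [T → y T e]
yTe ⇒ yyTee   [T → y T e]
yyTee ⇒ yyyTeee   [T → y T e]
yyyTeee ⇒ yyyeee   [T → ε]

T⇒yTe⇒yyTee⇒yyyTeee⇒yyyeee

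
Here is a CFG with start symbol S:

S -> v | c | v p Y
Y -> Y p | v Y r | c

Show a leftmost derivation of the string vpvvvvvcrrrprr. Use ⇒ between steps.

S ⇒ vpY ⇒ vpvYr ⇒ vpvvYrr ⇒ vpvvYprr ⇒ vpvvvYrprr ⇒ vpvvvvYrrprr ⇒ vpvvvvvYrrrprr ⇒ vpvvvvvcrrrprr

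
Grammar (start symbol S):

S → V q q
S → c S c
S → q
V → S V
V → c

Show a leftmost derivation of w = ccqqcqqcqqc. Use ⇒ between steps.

S ⇒ cSc   [S → c S c]
cSc ⇒ cVqqc   [S → V q q]
cVqqc ⇒ cSVqqc   [V → S V]
cSVqqc ⇒ cVqqVqqc   [S → V q q]
cVqqVqqc ⇒ cSVqqVqqc   [V → S V]
cSVqqVqqc ⇒ cVqqVqqVqqc   [S → V q q]
cVqqVqqVqqc ⇒ ccqqVqqVqqc   [V → c]
ccqqVqqVqqc ⇒ ccqqcqqVqqc   [V → c]
ccqqcqqVqqc ⇒ ccqqcqqcqqc   [V → c]

S⇒cSc⇒cVqqc⇒cSVqqc⇒cVqqVqqc⇒cSVqqVqqc⇒cVqqVqqVqqc⇒ccqqVqqVqqc⇒ccqqcqqVqqc⇒ccqqcqqcqqc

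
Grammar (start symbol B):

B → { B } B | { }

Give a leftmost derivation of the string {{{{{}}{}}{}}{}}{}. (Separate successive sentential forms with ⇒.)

B⇒{B}B⇒{{B}B}B⇒{{{B}B}B}B⇒{{{{B}B}B}B}B⇒{{{{{}}B}B}B}B⇒{{{{{}}{}}B}B}B⇒{{{{{}}{}}{}}B}B⇒{{{{{}}{}}{}}{}}B⇒{{{{{}}{}}{}}{}}{}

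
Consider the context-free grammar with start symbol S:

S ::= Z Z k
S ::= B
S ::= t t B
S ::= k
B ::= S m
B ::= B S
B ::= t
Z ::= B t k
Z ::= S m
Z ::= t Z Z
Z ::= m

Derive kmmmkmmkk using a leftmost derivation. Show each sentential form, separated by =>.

S=>B=>BS=>BSS=>SmSS=>kmSS=>kmZZkS=>kmSmZkS=>kmZZkmZkS=>kmmZkmZkS=>kmmmkmZkS=>kmmmkmmkS=>kmmmkmmkk

S => B   [S ::= B]
B => BS   [B ::= B S]
BS => BSS   [B ::= B S]
BSS => SmSS   [B ::= S m]
SmSS => kmSS   [S ::= k]
kmSS => kmZZkS   [S ::= Z Z k]
kmZZkS => kmSmZkS   [Z ::= S m]
kmSmZkS => kmZZkmZkS   [S ::= Z Z k]
kmZZkmZkS => kmmZkmZkS   [Z ::= m]
kmmZkmZkS => kmmmkmZkS   [Z ::= m]
kmmmkmZkS => kmmmkmmkS   [Z ::= m]
kmmmkmmkS => kmmmkmmkk   [S ::= k]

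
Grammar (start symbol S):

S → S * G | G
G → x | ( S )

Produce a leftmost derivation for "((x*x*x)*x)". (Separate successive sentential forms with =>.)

S => G => (S) => (S*G) => (G*G) => ((S)*G) => ((S*G)*G) => ((S*G*G)*G) => ((G*G*G)*G) => ((x*G*G)*G) => ((x*x*G)*G) => ((x*x*x)*G) => ((x*x*x)*x)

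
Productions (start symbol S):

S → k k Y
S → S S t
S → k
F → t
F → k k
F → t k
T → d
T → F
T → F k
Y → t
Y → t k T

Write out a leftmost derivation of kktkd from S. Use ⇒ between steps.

S ⇒ kkY ⇒ kktkT ⇒ kktkd

S ⇒ kkY   [S → k k Y]
kkY ⇒ kktkT   [Y → t k T]
kktkT ⇒ kktkd   [T → d]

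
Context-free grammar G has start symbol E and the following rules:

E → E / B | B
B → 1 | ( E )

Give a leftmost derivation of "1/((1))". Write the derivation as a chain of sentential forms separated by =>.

E => E/B   [E → E / B]
E/B => B/B   [E → B]
B/B => 1/B   [B → 1]
1/B => 1/(E)   [B → ( E )]
1/(E) => 1/(B)   [E → B]
1/(B) => 1/((E))   [B → ( E )]
1/((E)) => 1/((B))   [E → B]
1/((B)) => 1/((1))   [B → 1]

E=>E/B=>B/B=>1/B=>1/(E)=>1/(B)=>1/((E))=>1/((B))=>1/((1))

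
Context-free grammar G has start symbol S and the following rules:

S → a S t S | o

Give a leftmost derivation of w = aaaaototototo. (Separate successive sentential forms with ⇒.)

S ⇒ aStS   [S → a S t S]
aStS ⇒ aaStStS   [S → a S t S]
aaStStS ⇒ aaaStStStS   [S → a S t S]
aaaStStStS ⇒ aaaaStStStStS   [S → a S t S]
aaaaStStStStS ⇒ aaaaotStStStS   [S → o]
aaaaotStStStS ⇒ aaaaototStStS   [S → o]
aaaaototStStS ⇒ aaaaotototStS   [S → o]
aaaaotototStS ⇒ aaaaototototS   [S → o]
aaaaototototS ⇒ aaaaototototo   [S → o]

S ⇒ aStS ⇒ aaStStS ⇒ aaaStStStS ⇒ aaaaStStStStS ⇒ aaaaotStStStS ⇒ aaaaototStStS ⇒ aaaaotototStS ⇒ aaaaototototS ⇒ aaaaototototo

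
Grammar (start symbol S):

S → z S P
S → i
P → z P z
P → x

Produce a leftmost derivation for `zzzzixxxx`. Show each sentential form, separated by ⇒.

S ⇒ zSP ⇒ zzSPP ⇒ zzzSPPP ⇒ zzzzSPPPP ⇒ zzzziPPPP ⇒ zzzzixPPP ⇒ zzzzixxPP ⇒ zzzzixxxP ⇒ zzzzixxxx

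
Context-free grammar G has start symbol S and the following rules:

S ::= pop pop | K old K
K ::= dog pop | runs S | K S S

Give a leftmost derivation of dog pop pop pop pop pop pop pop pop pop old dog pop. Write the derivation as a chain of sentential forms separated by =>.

S => K old K => K S S old K => K S S S S old K => dog pop S S S S old K => dog pop pop pop S S S old K => dog pop pop pop pop pop S S old K => dog pop pop pop pop pop pop pop S old K => dog pop pop pop pop pop pop pop pop pop old K => dog pop pop pop pop pop pop pop pop pop old dog pop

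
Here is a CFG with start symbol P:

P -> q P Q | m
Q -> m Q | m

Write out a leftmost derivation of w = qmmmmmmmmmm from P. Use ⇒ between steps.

P ⇒ qPQ   [P -> q P Q]
qPQ ⇒ qmQ   [P -> m]
qmQ ⇒ qmmQ   [Q -> m Q]
qmmQ ⇒ qmmmQ   [Q -> m Q]
qmmmQ ⇒ qmmmmQ   [Q -> m Q]
qmmmmQ ⇒ qmmmmmQ   [Q -> m Q]
qmmmmmQ ⇒ qmmmmmmQ   [Q -> m Q]
qmmmmmmQ ⇒ qmmmmmmmQ   [Q -> m Q]
qmmmmmmmQ ⇒ qmmmmmmmmQ   [Q -> m Q]
qmmmmmmmmQ ⇒ qmmmmmmmmmQ   [Q -> m Q]
qmmmmmmmmmQ ⇒ qmmmmmmmmmm   [Q -> m]

P ⇒ qPQ ⇒ qmQ ⇒ qmmQ ⇒ qmmmQ ⇒ qmmmmQ ⇒ qmmmmmQ ⇒ qmmmmmmQ ⇒ qmmmmmmmQ ⇒ qmmmmmmmmQ ⇒ qmmmmmmmmmQ ⇒ qmmmmmmmmmm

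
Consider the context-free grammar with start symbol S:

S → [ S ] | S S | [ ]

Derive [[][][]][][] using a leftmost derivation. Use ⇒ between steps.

S ⇒ SS ⇒ SSS ⇒ [S]SS ⇒ [SS]SS ⇒ [SSS]SS ⇒ [[]SS]SS ⇒ [[][]S]SS ⇒ [[][][]]SS ⇒ [[][][]][]S ⇒ [[][][]][][]

S ⇒ SS   [S → S S]
SS ⇒ SSS   [S → S S]
SSS ⇒ [S]SS   [S → [ S ]]
[S]SS ⇒ [SS]SS   [S → S S]
[SS]SS ⇒ [SSS]SS   [S → S S]
[SSS]SS ⇒ [[]SS]SS   [S → [ ]]
[[]SS]SS ⇒ [[][]S]SS   [S → [ ]]
[[][]S]SS ⇒ [[][][]]SS   [S → [ ]]
[[][][]]SS ⇒ [[][][]][]S   [S → [ ]]
[[][][]][]S ⇒ [[][][]][][]   [S → [ ]]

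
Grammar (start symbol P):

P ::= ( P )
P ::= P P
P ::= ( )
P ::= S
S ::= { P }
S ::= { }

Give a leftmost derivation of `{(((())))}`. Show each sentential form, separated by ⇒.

P ⇒ S ⇒ {P} ⇒ {(P)} ⇒ {((P))} ⇒ {(((P)))} ⇒ {(((())))}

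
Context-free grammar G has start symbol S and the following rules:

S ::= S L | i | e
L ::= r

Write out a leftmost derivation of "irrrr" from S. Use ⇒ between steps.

S ⇒ SL   [S ::= S L]
SL ⇒ SLL   [S ::= S L]
SLL ⇒ SLLL   [S ::= S L]
SLLL ⇒ SLLLL   [S ::= S L]
SLLLL ⇒ iLLLL   [S ::= i]
iLLLL ⇒ irLLL   [L ::= r]
irLLL ⇒ irrLL   [L ::= r]
irrLL ⇒ irrrL   [L ::= r]
irrrL ⇒ irrrr   [L ::= r]

S ⇒ SL ⇒ SLL ⇒ SLLL ⇒ SLLLL ⇒ iLLLL ⇒ irLLL ⇒ irrLL ⇒ irrrL ⇒ irrrr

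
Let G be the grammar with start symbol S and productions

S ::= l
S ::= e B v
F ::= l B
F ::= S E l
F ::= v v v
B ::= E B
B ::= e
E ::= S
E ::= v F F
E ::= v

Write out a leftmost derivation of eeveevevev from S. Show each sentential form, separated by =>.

S => eBv => eEBv => eSBv => eeBvBv => eeEBvBv => eevBvBv => eevEBvBv => eevSBvBv => eeveBvBvBv => eeveevBvBv => eeveevevBv => eeveevevev

S => eBv   [S ::= e B v]
eBv => eEBv   [B ::= E B]
eEBv => eSBv   [E ::= S]
eSBv => eeBvBv   [S ::= e B v]
eeBvBv => eeEBvBv   [B ::= E B]
eeEBvBv => eevBvBv   [E ::= v]
eevBvBv => eevEBvBv   [B ::= E B]
eevEBvBv => eevSBvBv   [E ::= S]
eevSBvBv => eeveBvBvBv   [S ::= e B v]
eeveBvBvBv => eeveevBvBv   [B ::= e]
eeveevBvBv => eeveevevBv   [B ::= e]
eeveevevBv => eeveevevev   [B ::= e]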